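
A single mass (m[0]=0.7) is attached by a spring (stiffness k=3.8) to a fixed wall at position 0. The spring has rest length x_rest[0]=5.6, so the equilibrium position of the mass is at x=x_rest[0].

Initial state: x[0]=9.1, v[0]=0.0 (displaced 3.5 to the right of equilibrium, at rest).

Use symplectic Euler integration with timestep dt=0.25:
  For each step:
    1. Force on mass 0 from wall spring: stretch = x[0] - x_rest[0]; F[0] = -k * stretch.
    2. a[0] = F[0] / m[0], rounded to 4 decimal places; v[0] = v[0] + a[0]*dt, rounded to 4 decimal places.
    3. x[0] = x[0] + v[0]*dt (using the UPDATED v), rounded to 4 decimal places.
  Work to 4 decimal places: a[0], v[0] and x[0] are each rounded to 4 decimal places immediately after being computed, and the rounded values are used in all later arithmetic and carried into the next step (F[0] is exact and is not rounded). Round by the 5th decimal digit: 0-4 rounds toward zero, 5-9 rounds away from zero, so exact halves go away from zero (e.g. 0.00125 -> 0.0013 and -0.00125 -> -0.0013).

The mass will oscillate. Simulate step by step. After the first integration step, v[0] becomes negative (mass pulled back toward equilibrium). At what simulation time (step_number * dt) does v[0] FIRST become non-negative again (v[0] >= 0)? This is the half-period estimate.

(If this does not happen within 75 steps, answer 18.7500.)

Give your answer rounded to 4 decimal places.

Step 0: x=[9.1000] v=[0.0000]
Step 1: x=[7.9125] v=[-4.7500]
Step 2: x=[5.9404] v=[-7.8884]
Step 3: x=[3.8528] v=[-8.3504]
Step 4: x=[2.3580] v=[-5.9792]
Step 5: x=[1.9632] v=[-1.5794]
Step 6: x=[2.8023] v=[3.3563]
First v>=0 after going negative at step 6, time=1.5000

Answer: 1.5000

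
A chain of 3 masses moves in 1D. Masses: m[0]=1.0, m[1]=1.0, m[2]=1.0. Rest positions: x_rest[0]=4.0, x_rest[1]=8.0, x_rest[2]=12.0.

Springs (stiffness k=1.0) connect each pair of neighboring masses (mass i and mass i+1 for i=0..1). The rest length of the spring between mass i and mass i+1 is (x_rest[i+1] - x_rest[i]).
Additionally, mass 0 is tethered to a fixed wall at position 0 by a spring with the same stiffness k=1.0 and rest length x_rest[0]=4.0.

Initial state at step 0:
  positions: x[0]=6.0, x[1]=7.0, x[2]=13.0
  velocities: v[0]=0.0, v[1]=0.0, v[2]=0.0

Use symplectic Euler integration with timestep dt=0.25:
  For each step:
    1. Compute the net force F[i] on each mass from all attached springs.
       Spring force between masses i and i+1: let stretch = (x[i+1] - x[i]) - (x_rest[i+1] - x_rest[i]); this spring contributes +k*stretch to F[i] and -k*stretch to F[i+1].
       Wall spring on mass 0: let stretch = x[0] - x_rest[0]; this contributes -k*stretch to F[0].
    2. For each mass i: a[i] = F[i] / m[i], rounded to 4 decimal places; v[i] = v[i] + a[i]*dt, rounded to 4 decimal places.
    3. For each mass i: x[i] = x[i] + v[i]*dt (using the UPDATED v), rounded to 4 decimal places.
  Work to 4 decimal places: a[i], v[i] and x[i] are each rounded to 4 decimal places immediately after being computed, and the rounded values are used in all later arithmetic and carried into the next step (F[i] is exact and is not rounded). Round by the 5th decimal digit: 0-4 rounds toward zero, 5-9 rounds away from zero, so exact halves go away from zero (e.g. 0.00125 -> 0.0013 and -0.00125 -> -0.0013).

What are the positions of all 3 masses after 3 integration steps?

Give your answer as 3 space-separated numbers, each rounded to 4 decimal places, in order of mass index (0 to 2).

Step 0: x=[6.0000 7.0000 13.0000] v=[0.0000 0.0000 0.0000]
Step 1: x=[5.6875 7.3125 12.8750] v=[-1.2500 1.2500 -0.5000]
Step 2: x=[5.1211 7.8711 12.6524] v=[-2.2656 2.2344 -0.8906]
Step 3: x=[4.4065 8.5567 12.3809] v=[-2.8584 2.7422 -1.0859]

Answer: 4.4065 8.5567 12.3809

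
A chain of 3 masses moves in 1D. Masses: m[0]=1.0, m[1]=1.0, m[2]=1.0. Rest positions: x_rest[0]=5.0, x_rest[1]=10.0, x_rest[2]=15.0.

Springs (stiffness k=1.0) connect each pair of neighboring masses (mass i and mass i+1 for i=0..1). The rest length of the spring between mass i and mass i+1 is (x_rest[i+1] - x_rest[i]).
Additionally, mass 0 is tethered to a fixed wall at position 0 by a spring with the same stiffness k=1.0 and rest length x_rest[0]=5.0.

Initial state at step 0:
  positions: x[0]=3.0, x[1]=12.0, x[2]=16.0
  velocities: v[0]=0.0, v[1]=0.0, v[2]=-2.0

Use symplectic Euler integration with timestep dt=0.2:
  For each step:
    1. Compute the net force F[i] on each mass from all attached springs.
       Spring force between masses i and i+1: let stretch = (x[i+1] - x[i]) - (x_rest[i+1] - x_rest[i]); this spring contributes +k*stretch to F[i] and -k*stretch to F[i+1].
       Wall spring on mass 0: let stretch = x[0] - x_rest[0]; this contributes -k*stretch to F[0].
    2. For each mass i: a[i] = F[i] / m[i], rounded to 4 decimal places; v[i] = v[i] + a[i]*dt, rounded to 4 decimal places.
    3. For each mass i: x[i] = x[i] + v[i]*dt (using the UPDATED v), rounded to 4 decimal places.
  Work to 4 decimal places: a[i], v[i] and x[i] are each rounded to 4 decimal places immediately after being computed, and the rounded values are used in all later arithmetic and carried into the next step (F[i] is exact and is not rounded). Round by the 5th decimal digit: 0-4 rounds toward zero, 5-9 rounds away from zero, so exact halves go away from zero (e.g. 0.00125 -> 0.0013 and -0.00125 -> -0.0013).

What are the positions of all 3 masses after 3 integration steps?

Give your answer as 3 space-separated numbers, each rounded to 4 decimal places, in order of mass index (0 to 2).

Answer: 4.3066 10.8703 15.0562

Derivation:
Step 0: x=[3.0000 12.0000 16.0000] v=[0.0000 0.0000 -2.0000]
Step 1: x=[3.2400 11.8000 15.6400] v=[1.2000 -1.0000 -1.8000]
Step 2: x=[3.6928 11.4112 15.3264] v=[2.2640 -1.9440 -1.5680]
Step 3: x=[4.3066 10.8703 15.0562] v=[3.0691 -2.7046 -1.3510]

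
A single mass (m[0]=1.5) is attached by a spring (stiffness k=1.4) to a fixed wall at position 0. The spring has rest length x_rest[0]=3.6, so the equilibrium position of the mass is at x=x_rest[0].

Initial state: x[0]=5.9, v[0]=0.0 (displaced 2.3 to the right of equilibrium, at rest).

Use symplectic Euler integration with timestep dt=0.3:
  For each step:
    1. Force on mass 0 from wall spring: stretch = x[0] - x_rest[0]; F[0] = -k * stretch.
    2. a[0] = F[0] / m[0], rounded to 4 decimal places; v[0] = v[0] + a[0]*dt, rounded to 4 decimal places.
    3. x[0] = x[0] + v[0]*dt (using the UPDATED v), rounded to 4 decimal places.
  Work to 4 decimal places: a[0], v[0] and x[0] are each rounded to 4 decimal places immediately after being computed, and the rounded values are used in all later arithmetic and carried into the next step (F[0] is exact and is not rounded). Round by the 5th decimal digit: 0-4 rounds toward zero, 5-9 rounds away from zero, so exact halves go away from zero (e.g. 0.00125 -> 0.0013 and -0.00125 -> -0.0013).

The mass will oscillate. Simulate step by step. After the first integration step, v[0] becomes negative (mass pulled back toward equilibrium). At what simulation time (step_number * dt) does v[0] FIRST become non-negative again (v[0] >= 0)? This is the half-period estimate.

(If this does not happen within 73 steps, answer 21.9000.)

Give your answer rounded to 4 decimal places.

Step 0: x=[5.9000] v=[0.0000]
Step 1: x=[5.7068] v=[-0.6440]
Step 2: x=[5.3366] v=[-1.2339]
Step 3: x=[4.8206] v=[-1.7201]
Step 4: x=[4.2020] v=[-2.0619]
Step 5: x=[3.5329] v=[-2.2305]
Step 6: x=[2.8694] v=[-2.2117]
Step 7: x=[2.2673] v=[-2.0071]
Step 8: x=[1.7771] v=[-1.6339]
Step 9: x=[1.4401] v=[-1.1235]
Step 10: x=[1.2845] v=[-0.5187]
Step 11: x=[1.3234] v=[0.1296]
First v>=0 after going negative at step 11, time=3.3000

Answer: 3.3000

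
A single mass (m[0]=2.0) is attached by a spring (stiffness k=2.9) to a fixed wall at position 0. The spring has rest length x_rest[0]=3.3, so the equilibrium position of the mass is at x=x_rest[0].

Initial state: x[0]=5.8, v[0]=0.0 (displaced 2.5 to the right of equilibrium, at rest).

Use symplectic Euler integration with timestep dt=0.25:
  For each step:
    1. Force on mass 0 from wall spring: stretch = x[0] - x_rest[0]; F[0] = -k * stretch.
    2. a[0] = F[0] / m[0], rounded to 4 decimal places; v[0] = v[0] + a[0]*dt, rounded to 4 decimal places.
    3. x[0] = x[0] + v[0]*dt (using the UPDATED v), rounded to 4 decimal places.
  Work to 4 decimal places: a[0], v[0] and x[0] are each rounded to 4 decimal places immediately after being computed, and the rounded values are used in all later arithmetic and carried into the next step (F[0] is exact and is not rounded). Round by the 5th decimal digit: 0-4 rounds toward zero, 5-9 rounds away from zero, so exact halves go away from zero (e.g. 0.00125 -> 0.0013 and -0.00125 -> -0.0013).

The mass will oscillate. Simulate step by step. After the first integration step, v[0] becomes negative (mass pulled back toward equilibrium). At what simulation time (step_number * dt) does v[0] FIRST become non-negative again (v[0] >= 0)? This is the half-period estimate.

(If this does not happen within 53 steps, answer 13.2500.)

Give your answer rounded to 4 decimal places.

Step 0: x=[5.8000] v=[0.0000]
Step 1: x=[5.5734] v=[-0.9063]
Step 2: x=[5.1408] v=[-1.7304]
Step 3: x=[4.5414] v=[-2.3977]
Step 4: x=[3.8295] v=[-2.8477]
Step 5: x=[3.0696] v=[-3.0397]
Step 6: x=[2.3306] v=[-2.9562]
Step 7: x=[1.6794] v=[-2.6048]
Step 8: x=[1.1751] v=[-2.0173]
Step 9: x=[0.8634] v=[-1.2470]
Step 10: x=[0.7725] v=[-0.3637]
Step 11: x=[0.9106] v=[0.5525]
First v>=0 after going negative at step 11, time=2.7500

Answer: 2.7500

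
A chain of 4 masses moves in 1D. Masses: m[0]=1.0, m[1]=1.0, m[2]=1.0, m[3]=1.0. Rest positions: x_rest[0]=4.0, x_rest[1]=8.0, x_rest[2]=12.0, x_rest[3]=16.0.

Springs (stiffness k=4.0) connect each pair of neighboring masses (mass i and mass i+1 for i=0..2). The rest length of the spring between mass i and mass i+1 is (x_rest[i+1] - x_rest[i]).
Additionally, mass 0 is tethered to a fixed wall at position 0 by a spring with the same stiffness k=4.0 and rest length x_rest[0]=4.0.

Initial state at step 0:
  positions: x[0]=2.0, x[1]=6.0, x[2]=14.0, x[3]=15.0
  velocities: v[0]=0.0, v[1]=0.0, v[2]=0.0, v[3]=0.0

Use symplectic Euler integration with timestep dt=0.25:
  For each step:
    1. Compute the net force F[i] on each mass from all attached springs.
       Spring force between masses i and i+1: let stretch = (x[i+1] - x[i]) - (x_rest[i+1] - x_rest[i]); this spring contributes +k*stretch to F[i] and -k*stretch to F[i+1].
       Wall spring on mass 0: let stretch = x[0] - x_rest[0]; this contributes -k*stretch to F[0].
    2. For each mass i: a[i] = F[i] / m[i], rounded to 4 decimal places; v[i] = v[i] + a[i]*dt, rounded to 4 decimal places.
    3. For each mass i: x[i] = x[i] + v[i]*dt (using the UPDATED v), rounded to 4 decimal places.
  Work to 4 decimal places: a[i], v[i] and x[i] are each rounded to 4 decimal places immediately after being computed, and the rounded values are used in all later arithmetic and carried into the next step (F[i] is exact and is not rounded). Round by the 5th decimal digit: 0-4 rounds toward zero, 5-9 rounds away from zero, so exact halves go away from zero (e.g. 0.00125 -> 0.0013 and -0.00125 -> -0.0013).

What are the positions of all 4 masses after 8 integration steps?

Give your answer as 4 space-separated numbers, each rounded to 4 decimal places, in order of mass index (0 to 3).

Answer: 2.4056 9.5491 12.8267 14.7002

Derivation:
Step 0: x=[2.0000 6.0000 14.0000 15.0000] v=[0.0000 0.0000 0.0000 0.0000]
Step 1: x=[2.5000 7.0000 12.2500 15.7500] v=[2.0000 4.0000 -7.0000 3.0000]
Step 2: x=[3.5000 8.1875 10.0625 16.6250] v=[4.0000 4.7500 -8.7500 3.5000]
Step 3: x=[4.7969 8.6719 9.0469 16.8594] v=[5.1875 1.9375 -4.0625 0.9375]
Step 4: x=[5.8633 8.2813 9.8907 16.1407] v=[4.2656 -1.5625 3.3750 -2.8750]
Step 5: x=[6.0684 7.6885 11.8946 14.8595] v=[0.8203 -2.3711 8.0156 -5.1250]
Step 6: x=[5.1614 7.7422 13.5882 13.8370] v=[-3.6280 0.2149 6.7744 -4.0899]
Step 7: x=[3.6093 8.6122 13.8825 13.7523] v=[-6.2086 3.4801 1.1772 -0.3387]
Step 8: x=[2.4056 9.5491 12.8267 14.7002] v=[-4.8150 3.7475 -4.2233 3.7915]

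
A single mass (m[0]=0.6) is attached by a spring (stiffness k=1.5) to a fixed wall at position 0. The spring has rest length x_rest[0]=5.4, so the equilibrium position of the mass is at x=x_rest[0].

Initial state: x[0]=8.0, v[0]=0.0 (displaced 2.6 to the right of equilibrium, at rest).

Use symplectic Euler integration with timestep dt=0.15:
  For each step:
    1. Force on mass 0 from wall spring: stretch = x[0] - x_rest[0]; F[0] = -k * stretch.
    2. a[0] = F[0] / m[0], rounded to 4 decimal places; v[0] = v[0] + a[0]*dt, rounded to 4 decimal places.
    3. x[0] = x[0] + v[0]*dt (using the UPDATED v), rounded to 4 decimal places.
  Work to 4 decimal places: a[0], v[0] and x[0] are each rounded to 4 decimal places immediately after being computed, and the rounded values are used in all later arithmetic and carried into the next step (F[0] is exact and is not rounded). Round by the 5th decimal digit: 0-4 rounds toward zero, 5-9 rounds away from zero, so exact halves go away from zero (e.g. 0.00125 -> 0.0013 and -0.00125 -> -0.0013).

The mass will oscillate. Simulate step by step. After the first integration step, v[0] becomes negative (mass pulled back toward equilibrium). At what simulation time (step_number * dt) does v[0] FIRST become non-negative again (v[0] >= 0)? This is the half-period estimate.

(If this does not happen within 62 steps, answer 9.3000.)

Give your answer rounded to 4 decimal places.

Step 0: x=[8.0000] v=[0.0000]
Step 1: x=[7.8538] v=[-0.9750]
Step 2: x=[7.5695] v=[-1.8952]
Step 3: x=[7.1632] v=[-2.7088]
Step 4: x=[6.6577] v=[-3.3700]
Step 5: x=[6.0815] v=[-3.8416]
Step 6: x=[5.4669] v=[-4.0972]
Step 7: x=[4.8486] v=[-4.1223]
Step 8: x=[4.2613] v=[-3.9155]
Step 9: x=[3.7380] v=[-3.4885]
Step 10: x=[3.3082] v=[-2.8653]
Step 11: x=[2.9961] v=[-2.0809]
Step 12: x=[2.8192] v=[-1.1794]
Step 13: x=[2.7875] v=[-0.2116]
Step 14: x=[2.9027] v=[0.7681]
First v>=0 after going negative at step 14, time=2.1000

Answer: 2.1000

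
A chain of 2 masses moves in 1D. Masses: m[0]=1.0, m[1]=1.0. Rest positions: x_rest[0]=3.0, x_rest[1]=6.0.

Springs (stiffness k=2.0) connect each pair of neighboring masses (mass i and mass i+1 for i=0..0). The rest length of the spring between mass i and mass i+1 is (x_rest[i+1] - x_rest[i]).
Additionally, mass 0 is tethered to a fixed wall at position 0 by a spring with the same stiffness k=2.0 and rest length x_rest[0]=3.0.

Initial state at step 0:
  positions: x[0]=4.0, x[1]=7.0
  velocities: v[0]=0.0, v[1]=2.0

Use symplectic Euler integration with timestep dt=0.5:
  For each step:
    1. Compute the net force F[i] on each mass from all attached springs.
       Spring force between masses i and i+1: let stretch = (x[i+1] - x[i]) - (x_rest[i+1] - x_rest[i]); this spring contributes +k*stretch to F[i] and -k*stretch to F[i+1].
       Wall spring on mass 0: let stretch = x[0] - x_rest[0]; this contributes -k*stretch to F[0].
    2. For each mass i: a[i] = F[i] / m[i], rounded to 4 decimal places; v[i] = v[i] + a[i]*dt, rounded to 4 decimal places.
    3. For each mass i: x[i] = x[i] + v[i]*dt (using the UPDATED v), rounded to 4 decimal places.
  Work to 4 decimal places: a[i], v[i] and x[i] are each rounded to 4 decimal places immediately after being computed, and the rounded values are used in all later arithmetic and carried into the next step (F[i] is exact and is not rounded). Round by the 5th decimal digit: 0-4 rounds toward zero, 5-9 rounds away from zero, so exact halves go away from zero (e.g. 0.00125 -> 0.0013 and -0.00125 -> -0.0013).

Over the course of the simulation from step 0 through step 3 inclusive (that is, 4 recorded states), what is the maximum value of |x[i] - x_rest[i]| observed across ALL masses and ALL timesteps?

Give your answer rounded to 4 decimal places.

Step 0: x=[4.0000 7.0000] v=[0.0000 2.0000]
Step 1: x=[3.5000 8.0000] v=[-1.0000 2.0000]
Step 2: x=[3.5000 8.2500] v=[0.0000 0.5000]
Step 3: x=[4.1250 7.6250] v=[1.2500 -1.2500]
Max displacement = 2.2500

Answer: 2.2500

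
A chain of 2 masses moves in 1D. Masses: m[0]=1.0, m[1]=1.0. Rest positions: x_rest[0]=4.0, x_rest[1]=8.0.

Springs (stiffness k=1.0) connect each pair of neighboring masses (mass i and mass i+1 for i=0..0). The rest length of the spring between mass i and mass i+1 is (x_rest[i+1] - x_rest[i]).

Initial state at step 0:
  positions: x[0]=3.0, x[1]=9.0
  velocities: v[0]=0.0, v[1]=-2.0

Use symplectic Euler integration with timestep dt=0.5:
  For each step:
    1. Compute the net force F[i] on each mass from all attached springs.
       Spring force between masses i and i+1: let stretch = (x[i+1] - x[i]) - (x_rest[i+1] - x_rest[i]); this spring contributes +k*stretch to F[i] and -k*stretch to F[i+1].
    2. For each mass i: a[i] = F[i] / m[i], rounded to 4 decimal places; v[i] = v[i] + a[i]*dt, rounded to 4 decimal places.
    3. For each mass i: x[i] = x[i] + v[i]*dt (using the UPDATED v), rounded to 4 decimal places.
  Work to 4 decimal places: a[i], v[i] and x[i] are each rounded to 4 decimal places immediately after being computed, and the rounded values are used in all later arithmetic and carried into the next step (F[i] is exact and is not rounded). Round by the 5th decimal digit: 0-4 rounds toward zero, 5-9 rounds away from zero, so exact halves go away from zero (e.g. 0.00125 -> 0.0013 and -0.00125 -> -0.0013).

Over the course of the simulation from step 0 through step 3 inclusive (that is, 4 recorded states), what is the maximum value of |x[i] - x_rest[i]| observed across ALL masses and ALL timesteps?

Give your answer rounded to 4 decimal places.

Answer: 3.0000

Derivation:
Step 0: x=[3.0000 9.0000] v=[0.0000 -2.0000]
Step 1: x=[3.5000 7.5000] v=[1.0000 -3.0000]
Step 2: x=[4.0000 6.0000] v=[1.0000 -3.0000]
Step 3: x=[4.0000 5.0000] v=[0.0000 -2.0000]
Max displacement = 3.0000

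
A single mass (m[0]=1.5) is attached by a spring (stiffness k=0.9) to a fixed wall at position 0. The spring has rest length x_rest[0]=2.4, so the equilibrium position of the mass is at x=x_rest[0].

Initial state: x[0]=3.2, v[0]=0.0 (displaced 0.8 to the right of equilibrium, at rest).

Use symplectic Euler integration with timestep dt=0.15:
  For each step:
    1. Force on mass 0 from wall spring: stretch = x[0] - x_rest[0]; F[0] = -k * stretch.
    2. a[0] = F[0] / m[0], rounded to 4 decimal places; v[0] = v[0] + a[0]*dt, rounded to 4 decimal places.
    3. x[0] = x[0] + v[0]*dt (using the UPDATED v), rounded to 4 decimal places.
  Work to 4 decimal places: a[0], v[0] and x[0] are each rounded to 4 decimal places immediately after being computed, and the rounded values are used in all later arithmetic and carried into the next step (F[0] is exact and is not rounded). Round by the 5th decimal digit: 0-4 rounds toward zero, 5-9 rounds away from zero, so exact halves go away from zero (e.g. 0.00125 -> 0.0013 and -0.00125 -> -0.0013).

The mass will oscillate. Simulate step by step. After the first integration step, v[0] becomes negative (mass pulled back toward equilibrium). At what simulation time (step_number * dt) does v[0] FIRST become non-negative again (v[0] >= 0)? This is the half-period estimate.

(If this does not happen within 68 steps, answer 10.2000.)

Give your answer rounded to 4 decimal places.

Answer: 4.2000

Derivation:
Step 0: x=[3.2000] v=[0.0000]
Step 1: x=[3.1892] v=[-0.0720]
Step 2: x=[3.1678] v=[-0.1430]
Step 3: x=[3.1360] v=[-0.2121]
Step 4: x=[3.0943] v=[-0.2783]
Step 5: x=[3.0432] v=[-0.3408]
Step 6: x=[2.9834] v=[-0.3987]
Step 7: x=[2.9157] v=[-0.4512]
Step 8: x=[2.8411] v=[-0.4976]
Step 9: x=[2.7605] v=[-0.5373]
Step 10: x=[2.6750] v=[-0.5697]
Step 11: x=[2.5858] v=[-0.5945]
Step 12: x=[2.4941] v=[-0.6112]
Step 13: x=[2.4011] v=[-0.6197]
Step 14: x=[2.3081] v=[-0.6198]
Step 15: x=[2.2164] v=[-0.6115]
Step 16: x=[2.1272] v=[-0.5950]
Step 17: x=[2.0416] v=[-0.5704]
Step 18: x=[1.9609] v=[-0.5382]
Step 19: x=[1.8861] v=[-0.4987]
Step 20: x=[1.8182] v=[-0.4525]
Step 21: x=[1.7582] v=[-0.4001]
Step 22: x=[1.7069] v=[-0.3423]
Step 23: x=[1.6649] v=[-0.2799]
Step 24: x=[1.6328] v=[-0.2137]
Step 25: x=[1.6111] v=[-0.1447]
Step 26: x=[1.6000] v=[-0.0737]
Step 27: x=[1.5997] v=[-0.0017]
Step 28: x=[1.6102] v=[0.0703]
First v>=0 after going negative at step 28, time=4.2000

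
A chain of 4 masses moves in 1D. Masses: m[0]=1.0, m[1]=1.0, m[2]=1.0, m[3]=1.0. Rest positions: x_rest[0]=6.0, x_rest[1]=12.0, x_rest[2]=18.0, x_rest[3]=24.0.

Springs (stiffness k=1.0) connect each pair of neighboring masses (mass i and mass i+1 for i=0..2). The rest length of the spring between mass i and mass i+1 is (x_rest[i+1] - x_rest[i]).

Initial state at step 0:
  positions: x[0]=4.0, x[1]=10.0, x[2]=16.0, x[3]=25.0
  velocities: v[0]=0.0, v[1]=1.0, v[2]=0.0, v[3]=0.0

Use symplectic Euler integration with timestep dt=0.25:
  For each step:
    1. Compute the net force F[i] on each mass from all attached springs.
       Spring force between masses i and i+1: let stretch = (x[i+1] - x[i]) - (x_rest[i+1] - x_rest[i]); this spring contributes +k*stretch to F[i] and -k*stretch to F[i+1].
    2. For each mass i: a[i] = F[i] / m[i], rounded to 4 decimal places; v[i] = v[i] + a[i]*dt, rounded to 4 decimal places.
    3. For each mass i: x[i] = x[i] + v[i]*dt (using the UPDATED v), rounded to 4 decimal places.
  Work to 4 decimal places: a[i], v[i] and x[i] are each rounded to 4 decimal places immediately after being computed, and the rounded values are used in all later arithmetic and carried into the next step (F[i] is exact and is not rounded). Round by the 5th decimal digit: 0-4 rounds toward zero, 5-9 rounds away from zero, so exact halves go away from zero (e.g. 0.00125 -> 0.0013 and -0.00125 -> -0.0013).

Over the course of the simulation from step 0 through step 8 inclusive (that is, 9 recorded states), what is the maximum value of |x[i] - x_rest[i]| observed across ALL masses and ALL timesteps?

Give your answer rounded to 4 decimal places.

Step 0: x=[4.0000 10.0000 16.0000 25.0000] v=[0.0000 1.0000 0.0000 0.0000]
Step 1: x=[4.0000 10.2500 16.1875 24.8125] v=[0.0000 1.0000 0.7500 -0.7500]
Step 2: x=[4.0156 10.4805 16.5430 24.4609] v=[0.0625 0.9219 1.4219 -1.4063]
Step 3: x=[4.0603 10.6858 17.0145 23.9895] v=[0.1787 0.8213 1.8858 -1.8858]
Step 4: x=[4.1441 10.8726 17.5264 23.4571] v=[0.3351 0.7471 2.0474 -2.1296]
Step 5: x=[4.2734 11.0547 17.9931 22.9290] v=[0.5172 0.7284 1.8666 -2.1123]
Step 6: x=[4.4515 11.2466 18.3346 22.4674] v=[0.7125 0.7677 1.3660 -1.8463]
Step 7: x=[4.6793 11.4568 18.4914 22.1225] v=[0.9113 0.8409 0.6272 -1.3795]
Step 8: x=[4.9557 11.6831 18.4355 21.9257] v=[1.1057 0.9052 -0.2237 -0.7873]
Max displacement = 2.0743

Answer: 2.0743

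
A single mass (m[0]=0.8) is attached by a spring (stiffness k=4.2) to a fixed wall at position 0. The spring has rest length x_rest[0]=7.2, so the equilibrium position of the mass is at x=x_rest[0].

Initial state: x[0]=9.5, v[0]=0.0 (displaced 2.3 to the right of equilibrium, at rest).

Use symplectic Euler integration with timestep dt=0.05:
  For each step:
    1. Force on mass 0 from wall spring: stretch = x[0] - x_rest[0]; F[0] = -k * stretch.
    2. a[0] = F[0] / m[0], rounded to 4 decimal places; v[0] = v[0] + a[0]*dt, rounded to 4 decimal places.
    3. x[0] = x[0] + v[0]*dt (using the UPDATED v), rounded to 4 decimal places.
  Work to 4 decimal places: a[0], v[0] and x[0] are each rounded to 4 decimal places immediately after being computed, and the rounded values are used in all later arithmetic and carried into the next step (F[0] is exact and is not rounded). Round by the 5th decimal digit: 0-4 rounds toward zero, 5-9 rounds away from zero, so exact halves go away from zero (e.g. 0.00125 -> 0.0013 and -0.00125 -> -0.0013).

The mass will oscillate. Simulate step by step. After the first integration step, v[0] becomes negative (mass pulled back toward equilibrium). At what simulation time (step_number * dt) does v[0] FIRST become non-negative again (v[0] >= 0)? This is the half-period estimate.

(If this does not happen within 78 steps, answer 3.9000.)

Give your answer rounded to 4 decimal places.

Answer: 1.4000

Derivation:
Step 0: x=[9.5000] v=[0.0000]
Step 1: x=[9.4698] v=[-0.6038]
Step 2: x=[9.4098] v=[-1.1996]
Step 3: x=[9.3208] v=[-1.7797]
Step 4: x=[9.2040] v=[-2.3364]
Step 5: x=[9.0609] v=[-2.8625]
Step 6: x=[8.8934] v=[-3.3510]
Step 7: x=[8.7036] v=[-3.7955]
Step 8: x=[8.4941] v=[-4.1902]
Step 9: x=[8.2676] v=[-4.5299]
Step 10: x=[8.0271] v=[-4.8101]
Step 11: x=[7.7757] v=[-5.0272]
Step 12: x=[7.5168] v=[-5.1783]
Step 13: x=[7.2537] v=[-5.2615]
Step 14: x=[6.9899] v=[-5.2756]
Step 15: x=[6.7289] v=[-5.2205]
Step 16: x=[6.4741] v=[-5.0968]
Step 17: x=[6.2288] v=[-4.9063]
Step 18: x=[5.9962] v=[-4.6514]
Step 19: x=[5.7794] v=[-4.3354]
Step 20: x=[5.5813] v=[-3.9625]
Step 21: x=[5.4044] v=[-3.5376]
Step 22: x=[5.2511] v=[-3.0663]
Step 23: x=[5.1234] v=[-2.5547]
Step 24: x=[5.0229] v=[-2.0096]
Step 25: x=[4.9510] v=[-1.4381]
Step 26: x=[4.9086] v=[-0.8477]
Step 27: x=[4.8963] v=[-0.2462]
Step 28: x=[4.9142] v=[0.3585]
First v>=0 after going negative at step 28, time=1.4000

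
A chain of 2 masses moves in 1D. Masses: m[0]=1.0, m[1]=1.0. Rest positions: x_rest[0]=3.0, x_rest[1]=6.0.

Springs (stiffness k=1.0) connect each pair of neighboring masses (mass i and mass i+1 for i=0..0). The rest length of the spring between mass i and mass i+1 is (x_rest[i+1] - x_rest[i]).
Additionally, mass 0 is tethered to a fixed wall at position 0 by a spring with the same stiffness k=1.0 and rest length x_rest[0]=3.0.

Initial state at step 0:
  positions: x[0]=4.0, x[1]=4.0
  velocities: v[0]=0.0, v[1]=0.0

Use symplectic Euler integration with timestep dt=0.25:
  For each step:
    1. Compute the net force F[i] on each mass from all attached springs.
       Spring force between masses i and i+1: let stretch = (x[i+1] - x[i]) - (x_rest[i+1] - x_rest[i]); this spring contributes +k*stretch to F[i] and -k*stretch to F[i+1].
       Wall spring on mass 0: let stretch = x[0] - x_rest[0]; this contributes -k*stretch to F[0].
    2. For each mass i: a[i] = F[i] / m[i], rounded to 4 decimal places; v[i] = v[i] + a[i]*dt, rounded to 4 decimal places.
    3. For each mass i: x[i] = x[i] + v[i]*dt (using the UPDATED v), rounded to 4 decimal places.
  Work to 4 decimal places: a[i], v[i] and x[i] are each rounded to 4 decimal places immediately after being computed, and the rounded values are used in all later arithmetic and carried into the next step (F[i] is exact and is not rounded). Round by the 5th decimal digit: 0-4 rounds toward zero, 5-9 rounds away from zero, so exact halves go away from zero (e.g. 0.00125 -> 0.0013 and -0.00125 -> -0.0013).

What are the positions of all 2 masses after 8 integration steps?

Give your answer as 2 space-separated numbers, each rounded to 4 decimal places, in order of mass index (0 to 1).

Step 0: x=[4.0000 4.0000] v=[0.0000 0.0000]
Step 1: x=[3.7500 4.1875] v=[-1.0000 0.7500]
Step 2: x=[3.2930 4.5352] v=[-1.8281 1.3906]
Step 3: x=[2.7078 4.9927] v=[-2.3408 1.8301]
Step 4: x=[2.0962 5.4949] v=[-2.4465 2.0089]
Step 5: x=[1.5660 5.9722] v=[-2.1209 1.9092]
Step 6: x=[1.2133 6.3616] v=[-1.4109 1.5577]
Step 7: x=[1.1065 6.6168] v=[-0.4272 1.0206]
Step 8: x=[1.2750 6.7151] v=[0.6738 0.3930]

Answer: 1.2750 6.7151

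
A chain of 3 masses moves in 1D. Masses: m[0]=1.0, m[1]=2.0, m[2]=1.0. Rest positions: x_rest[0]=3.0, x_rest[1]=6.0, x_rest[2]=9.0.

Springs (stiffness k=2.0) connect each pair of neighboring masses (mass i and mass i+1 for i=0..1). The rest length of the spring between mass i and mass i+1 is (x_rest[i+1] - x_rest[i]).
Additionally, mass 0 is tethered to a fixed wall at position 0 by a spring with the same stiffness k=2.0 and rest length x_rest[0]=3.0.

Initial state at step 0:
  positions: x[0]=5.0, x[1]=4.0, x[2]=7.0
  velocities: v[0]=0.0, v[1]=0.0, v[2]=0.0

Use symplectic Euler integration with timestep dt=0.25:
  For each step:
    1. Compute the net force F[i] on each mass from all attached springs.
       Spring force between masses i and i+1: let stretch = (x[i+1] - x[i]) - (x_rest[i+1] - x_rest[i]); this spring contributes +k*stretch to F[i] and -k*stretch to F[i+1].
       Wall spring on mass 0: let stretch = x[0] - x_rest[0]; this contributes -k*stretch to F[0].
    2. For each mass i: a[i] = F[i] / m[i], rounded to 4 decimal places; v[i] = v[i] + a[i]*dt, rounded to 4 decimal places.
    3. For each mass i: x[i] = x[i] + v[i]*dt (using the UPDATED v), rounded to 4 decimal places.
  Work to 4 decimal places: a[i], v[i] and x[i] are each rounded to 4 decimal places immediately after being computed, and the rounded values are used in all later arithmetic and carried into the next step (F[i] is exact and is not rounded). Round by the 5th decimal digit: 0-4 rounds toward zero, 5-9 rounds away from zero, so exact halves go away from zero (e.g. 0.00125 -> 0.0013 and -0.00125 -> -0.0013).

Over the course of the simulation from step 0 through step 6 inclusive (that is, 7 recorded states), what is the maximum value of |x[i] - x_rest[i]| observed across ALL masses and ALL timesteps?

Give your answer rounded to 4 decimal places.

Step 0: x=[5.0000 4.0000 7.0000] v=[0.0000 0.0000 0.0000]
Step 1: x=[4.2500 4.2500 7.0000] v=[-3.0000 1.0000 0.0000]
Step 2: x=[2.9688 4.6719 7.0313] v=[-5.1250 1.6875 0.1250]
Step 3: x=[1.5293 5.1348 7.1426] v=[-5.7579 1.8516 0.4453]
Step 4: x=[0.3494 5.4979 7.3780] v=[-4.7198 1.4522 0.9414]
Step 5: x=[-0.2307 5.6567 7.7534] v=[-2.3203 0.6351 1.5014]
Step 6: x=[-0.0460 5.5786 8.2417] v=[0.7388 -0.3126 1.9531]
Max displacement = 3.2307

Answer: 3.2307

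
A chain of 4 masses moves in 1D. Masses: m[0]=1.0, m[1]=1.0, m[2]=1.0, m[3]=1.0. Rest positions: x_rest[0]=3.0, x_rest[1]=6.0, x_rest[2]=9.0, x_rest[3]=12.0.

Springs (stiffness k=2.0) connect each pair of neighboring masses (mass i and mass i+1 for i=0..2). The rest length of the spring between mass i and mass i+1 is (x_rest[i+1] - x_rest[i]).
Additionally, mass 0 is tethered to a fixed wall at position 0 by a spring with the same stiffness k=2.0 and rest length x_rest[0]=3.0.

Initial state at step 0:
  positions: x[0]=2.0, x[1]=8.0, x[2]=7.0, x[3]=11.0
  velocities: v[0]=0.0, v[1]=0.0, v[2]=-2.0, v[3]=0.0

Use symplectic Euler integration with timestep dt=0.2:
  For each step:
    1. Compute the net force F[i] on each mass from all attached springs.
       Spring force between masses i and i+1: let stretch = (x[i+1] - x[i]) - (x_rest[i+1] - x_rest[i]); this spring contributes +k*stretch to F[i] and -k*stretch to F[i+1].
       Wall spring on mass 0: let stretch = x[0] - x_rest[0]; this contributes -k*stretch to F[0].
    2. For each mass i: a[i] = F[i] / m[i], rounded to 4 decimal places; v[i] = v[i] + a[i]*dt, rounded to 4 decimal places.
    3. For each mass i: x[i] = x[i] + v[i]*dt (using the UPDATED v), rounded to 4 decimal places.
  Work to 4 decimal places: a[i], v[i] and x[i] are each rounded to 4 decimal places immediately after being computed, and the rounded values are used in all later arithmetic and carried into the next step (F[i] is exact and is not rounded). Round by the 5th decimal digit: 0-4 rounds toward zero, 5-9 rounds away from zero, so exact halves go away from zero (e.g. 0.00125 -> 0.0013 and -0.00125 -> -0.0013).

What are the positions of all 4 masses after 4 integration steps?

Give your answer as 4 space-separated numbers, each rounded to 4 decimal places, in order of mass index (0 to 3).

Answer: 3.9283 4.0746 8.4471 10.4179

Derivation:
Step 0: x=[2.0000 8.0000 7.0000 11.0000] v=[0.0000 0.0000 -2.0000 0.0000]
Step 1: x=[2.3200 7.4400 7.0000 10.9200] v=[1.6000 -2.8000 0.0000 -0.4000]
Step 2: x=[2.8640 6.4352 7.3488 10.7664] v=[2.7200 -5.0240 1.7440 -0.7680]
Step 3: x=[3.4646 5.2178 7.8979 10.5794] v=[3.0029 -6.0870 2.7456 -0.9350]
Step 4: x=[3.9283 4.0746 8.4471 10.4179] v=[2.3183 -5.7162 2.7462 -0.8076]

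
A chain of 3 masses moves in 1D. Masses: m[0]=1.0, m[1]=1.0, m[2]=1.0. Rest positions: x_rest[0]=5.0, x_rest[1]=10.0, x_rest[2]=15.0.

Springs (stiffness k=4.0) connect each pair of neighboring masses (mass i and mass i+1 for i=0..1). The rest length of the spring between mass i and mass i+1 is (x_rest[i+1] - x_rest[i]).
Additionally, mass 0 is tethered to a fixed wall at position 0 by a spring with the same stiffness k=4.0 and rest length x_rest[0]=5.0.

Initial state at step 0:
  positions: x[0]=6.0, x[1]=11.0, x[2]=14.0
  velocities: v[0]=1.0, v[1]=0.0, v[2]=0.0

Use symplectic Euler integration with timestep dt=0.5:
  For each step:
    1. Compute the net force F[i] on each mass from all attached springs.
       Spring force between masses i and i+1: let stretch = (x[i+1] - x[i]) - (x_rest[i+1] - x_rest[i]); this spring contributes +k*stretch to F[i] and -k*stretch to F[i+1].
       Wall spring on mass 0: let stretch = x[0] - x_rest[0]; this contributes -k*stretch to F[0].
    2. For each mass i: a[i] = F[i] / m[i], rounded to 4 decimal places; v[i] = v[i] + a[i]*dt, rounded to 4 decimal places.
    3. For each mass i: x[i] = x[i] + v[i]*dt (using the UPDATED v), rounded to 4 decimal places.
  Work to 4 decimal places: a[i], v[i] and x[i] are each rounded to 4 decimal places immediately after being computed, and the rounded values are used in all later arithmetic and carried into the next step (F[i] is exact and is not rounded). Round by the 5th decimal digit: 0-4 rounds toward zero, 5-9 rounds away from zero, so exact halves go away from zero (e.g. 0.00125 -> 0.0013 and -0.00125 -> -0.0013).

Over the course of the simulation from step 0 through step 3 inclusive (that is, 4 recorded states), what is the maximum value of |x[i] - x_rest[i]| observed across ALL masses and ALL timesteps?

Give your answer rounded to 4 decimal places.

Step 0: x=[6.0000 11.0000 14.0000] v=[1.0000 0.0000 0.0000]
Step 1: x=[5.5000 9.0000 16.0000] v=[-1.0000 -4.0000 4.0000]
Step 2: x=[3.0000 10.5000 16.0000] v=[-5.0000 3.0000 0.0000]
Step 3: x=[5.0000 10.0000 15.5000] v=[4.0000 -1.0000 -1.0000]
Max displacement = 2.0000

Answer: 2.0000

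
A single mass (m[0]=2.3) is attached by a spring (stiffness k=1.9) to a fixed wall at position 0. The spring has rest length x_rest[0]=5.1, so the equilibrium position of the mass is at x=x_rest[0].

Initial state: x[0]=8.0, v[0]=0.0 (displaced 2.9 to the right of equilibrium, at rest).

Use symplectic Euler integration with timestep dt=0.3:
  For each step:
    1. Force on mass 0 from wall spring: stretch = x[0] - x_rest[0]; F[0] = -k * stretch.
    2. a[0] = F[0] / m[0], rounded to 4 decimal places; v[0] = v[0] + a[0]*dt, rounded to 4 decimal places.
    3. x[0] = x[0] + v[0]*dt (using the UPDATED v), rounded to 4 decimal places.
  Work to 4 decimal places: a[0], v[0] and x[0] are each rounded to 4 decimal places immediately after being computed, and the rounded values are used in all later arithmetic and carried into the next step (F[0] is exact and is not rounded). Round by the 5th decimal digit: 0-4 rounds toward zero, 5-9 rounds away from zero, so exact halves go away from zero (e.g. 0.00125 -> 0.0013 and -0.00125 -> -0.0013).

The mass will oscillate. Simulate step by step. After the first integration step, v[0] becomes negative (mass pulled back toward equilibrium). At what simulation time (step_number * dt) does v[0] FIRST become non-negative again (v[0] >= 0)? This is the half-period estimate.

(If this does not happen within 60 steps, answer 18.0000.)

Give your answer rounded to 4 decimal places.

Step 0: x=[8.0000] v=[0.0000]
Step 1: x=[7.7844] v=[-0.7187]
Step 2: x=[7.3692] v=[-1.3840]
Step 3: x=[6.7853] v=[-1.9464]
Step 4: x=[6.0761] v=[-2.3641]
Step 5: x=[5.2943] v=[-2.6060]
Step 6: x=[4.4980] v=[-2.6542]
Step 7: x=[3.7465] v=[-2.5050]
Step 8: x=[3.0956] v=[-2.1696]
Step 9: x=[2.5937] v=[-1.6729]
Step 10: x=[2.2782] v=[-1.0518]
Step 11: x=[2.1725] v=[-0.3525]
Step 12: x=[2.2844] v=[0.3730]
First v>=0 after going negative at step 12, time=3.6000

Answer: 3.6000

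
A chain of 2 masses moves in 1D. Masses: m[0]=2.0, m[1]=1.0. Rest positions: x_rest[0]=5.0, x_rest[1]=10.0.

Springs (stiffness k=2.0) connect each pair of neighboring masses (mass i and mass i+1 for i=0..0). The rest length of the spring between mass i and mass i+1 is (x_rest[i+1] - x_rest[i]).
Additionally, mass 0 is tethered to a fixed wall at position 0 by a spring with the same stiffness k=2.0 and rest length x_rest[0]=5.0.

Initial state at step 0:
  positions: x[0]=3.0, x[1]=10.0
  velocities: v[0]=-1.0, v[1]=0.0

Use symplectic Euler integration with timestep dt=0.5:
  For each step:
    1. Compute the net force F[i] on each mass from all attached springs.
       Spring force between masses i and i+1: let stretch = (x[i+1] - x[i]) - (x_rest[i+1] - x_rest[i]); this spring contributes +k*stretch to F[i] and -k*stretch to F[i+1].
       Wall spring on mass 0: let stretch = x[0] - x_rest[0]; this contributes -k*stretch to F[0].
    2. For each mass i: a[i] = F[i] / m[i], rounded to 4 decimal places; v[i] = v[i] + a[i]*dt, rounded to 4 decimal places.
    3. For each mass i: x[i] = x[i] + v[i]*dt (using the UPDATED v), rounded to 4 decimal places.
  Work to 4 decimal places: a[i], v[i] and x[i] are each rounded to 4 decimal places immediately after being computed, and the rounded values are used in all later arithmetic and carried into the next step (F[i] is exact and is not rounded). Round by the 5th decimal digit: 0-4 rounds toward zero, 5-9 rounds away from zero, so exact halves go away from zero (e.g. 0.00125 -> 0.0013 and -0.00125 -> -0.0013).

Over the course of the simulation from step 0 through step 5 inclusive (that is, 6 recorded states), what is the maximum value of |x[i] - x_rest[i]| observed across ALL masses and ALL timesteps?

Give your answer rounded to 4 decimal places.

Step 0: x=[3.0000 10.0000] v=[-1.0000 0.0000]
Step 1: x=[3.5000 9.0000] v=[1.0000 -2.0000]
Step 2: x=[4.5000 7.7500] v=[2.0000 -2.5000]
Step 3: x=[5.1875 7.3750] v=[1.3750 -0.7500]
Step 4: x=[5.1250 8.4063] v=[-0.1250 2.0625]
Step 5: x=[4.6016 10.2969] v=[-1.0469 3.7812]
Max displacement = 2.6250

Answer: 2.6250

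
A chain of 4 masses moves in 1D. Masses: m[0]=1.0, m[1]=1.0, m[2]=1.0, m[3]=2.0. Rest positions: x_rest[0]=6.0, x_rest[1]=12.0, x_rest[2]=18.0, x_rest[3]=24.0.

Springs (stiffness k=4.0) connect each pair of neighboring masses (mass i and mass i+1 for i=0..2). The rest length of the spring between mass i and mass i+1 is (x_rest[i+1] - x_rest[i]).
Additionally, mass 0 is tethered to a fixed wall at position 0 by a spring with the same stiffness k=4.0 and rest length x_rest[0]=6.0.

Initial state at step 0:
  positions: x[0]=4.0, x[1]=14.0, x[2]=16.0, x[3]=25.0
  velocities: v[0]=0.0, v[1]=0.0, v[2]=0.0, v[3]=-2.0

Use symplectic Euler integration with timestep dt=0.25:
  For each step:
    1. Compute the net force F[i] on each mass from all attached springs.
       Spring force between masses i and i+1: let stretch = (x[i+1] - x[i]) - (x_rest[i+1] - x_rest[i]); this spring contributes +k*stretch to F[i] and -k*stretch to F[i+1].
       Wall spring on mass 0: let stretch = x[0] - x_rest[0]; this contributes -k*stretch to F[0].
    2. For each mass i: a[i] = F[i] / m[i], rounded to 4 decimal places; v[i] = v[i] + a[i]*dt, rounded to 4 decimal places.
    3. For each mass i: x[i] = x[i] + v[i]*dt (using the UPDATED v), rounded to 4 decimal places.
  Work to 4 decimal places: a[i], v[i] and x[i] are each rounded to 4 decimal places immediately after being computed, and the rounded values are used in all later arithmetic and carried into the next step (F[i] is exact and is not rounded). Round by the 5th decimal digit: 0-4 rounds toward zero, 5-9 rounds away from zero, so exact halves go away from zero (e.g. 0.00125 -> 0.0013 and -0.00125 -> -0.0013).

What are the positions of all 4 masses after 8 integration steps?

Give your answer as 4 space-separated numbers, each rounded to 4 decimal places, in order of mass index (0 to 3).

Answer: 6.5137 9.9842 17.1404 21.8544

Derivation:
Step 0: x=[4.0000 14.0000 16.0000 25.0000] v=[0.0000 0.0000 0.0000 -2.0000]
Step 1: x=[5.5000 12.0000 17.7500 24.1250] v=[6.0000 -8.0000 7.0000 -3.5000]
Step 2: x=[7.2500 9.8125 19.6563 23.2031] v=[7.0000 -8.7500 7.6250 -3.6875]
Step 3: x=[7.8281 9.4453 19.9883 22.5879] v=[2.3125 -1.4687 1.3280 -2.4609]
Step 4: x=[6.8535 11.3096 18.3345 22.3977] v=[-3.8984 7.4571 -6.6154 -0.7607]
Step 5: x=[5.2796 13.8161 15.9402 22.4496] v=[-6.2958 10.0259 -9.5771 0.2077]
Step 6: x=[4.5199 14.7195 14.6423 22.4379] v=[-3.0389 3.6135 -5.1918 -0.0470]
Step 7: x=[5.1801 13.0537 15.3126 22.2017] v=[2.6408 -6.6633 2.6810 -0.9448]
Step 8: x=[6.5137 9.9842 17.1404 21.8544] v=[5.3343 -12.2780 7.3112 -1.3894]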